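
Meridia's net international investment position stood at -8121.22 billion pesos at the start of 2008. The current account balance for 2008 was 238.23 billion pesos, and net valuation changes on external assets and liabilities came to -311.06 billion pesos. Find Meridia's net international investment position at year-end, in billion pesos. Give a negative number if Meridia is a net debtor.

Change in NIIP = current account + net valuation change = 238.23 + (-311.06) = -72.83
End-of-year NIIP = -8121.22 + (-72.83) = -8194.05

-8194.05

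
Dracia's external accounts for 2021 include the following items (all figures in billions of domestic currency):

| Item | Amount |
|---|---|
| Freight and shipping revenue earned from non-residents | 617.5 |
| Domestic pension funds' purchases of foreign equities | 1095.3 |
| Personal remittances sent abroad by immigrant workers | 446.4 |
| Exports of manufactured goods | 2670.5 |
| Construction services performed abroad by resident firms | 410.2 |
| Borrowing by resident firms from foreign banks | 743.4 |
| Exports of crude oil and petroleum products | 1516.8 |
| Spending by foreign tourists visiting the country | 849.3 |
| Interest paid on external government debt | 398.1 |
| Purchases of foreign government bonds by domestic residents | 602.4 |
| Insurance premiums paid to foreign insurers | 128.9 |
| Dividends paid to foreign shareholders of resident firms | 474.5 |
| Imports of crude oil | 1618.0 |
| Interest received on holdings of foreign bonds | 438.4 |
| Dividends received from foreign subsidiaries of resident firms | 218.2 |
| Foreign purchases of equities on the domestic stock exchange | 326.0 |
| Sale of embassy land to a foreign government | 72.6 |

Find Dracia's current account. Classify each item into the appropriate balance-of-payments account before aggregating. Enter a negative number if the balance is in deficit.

3655.0

Goods: 2670.5 - 1618.0 + 1516.8 = 2569.3
Services: 617.5 - 128.9 + 849.3 + 410.2 = 1748.1
Primary income: -398.1 - 474.5 + 218.2 + 438.4 = -216.0
Secondary income: -446.4
Current account = 2569.3 + 1748.1 + (-216.0) + (-446.4) = 3655.0
(Excluded from the current account — financial account: domestic pension funds' purchases of foreign equities 1095.3, borrowing by resident firms from foreign banks 743.4, purchases of foreign government bonds by domestic residents 602.4, foreign purchases of equities on the domestic stock exchange 326.0; capital account: sale of embassy land to a foreign government 72.6.)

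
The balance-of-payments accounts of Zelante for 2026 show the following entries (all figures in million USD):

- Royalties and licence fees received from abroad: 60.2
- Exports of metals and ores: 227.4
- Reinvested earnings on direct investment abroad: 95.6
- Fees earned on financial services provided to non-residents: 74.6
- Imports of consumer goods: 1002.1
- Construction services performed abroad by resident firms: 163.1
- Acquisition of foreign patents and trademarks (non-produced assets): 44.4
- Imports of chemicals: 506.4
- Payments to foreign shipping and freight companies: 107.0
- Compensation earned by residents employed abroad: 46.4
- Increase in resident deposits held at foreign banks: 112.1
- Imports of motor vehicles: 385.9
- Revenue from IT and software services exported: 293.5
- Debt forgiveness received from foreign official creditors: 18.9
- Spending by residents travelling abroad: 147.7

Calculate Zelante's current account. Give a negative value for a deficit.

-1188.3

Goods: -506.4 + 227.4 - 1002.1 - 385.9 = -1667.0
Services: -147.7 + 163.1 + 74.6 + 60.2 - 107.0 + 293.5 = 336.7
Primary income: 95.6 + 46.4 = 142.0
Current account = (-1667.0) + 336.7 + 142.0 = -1188.3
(Excluded from the current account — capital account: acquisition of foreign patents and trademarks (non-produced assets) 44.4, debt forgiveness received from foreign official creditors 18.9; financial account: increase in resident deposits held at foreign banks 112.1.)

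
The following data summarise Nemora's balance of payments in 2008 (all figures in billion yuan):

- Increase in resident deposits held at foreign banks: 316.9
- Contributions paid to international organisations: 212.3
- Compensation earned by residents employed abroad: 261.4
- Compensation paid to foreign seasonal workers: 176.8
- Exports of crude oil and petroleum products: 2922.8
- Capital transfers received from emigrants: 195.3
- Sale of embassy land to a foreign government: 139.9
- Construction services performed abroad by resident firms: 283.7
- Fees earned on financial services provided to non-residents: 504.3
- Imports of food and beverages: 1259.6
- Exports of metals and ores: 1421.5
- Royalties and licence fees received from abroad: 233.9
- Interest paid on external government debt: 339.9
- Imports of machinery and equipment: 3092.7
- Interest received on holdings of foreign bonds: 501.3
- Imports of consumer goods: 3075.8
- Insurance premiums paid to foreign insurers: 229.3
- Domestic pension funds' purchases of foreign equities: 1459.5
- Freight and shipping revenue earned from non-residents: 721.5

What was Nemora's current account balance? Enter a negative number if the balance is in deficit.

-1536.0

Goods: 1421.5 - 3092.7 + 2922.8 - 1259.6 - 3075.8 = -3083.8
Services: 504.3 + 233.9 + 283.7 + 721.5 - 229.3 = 1514.1
Primary income: -176.8 + 501.3 + 261.4 - 339.9 = 246.0
Secondary income: -212.3
Current account = (-3083.8) + 1514.1 + 246.0 + (-212.3) = -1536.0
(Excluded from the current account — financial account: increase in resident deposits held at foreign banks 316.9, domestic pension funds' purchases of foreign equities 1459.5; capital account: capital transfers received from emigrants 195.3, sale of embassy land to a foreign government 139.9.)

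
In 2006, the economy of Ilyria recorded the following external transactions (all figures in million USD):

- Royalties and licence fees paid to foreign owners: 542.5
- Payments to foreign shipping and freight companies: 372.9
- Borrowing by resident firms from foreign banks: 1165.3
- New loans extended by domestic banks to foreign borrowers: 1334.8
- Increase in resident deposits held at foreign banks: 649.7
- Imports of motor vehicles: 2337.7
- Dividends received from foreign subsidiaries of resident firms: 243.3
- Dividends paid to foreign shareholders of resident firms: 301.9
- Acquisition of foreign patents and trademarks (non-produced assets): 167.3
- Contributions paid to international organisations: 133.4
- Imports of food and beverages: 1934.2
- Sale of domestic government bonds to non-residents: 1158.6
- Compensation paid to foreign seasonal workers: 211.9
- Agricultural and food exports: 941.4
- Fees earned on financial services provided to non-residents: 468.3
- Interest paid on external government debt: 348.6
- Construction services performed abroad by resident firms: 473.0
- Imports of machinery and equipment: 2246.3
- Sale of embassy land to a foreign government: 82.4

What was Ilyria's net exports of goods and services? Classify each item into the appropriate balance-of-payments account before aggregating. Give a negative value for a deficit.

-5550.9

Goods: -2246.3 - 2337.7 - 1934.2 + 941.4 = -5576.8
Services: -542.5 - 372.9 + 473.0 + 468.3 = 25.9
Trade balance = -5576.8 + 25.9 = -5550.9
(Excluded from the trade balance — financial account: borrowing by resident firms from foreign banks 1165.3, new loans extended by domestic banks to foreign borrowers 1334.8, increase in resident deposits held at foreign banks 649.7, sale of domestic government bonds to non-residents 1158.6; primary income: dividends received from foreign subsidiaries of resident firms 243.3, dividends paid to foreign shareholders of resident firms 301.9, compensation paid to foreign seasonal workers 211.9, interest paid on external government debt 348.6; capital account: acquisition of foreign patents and trademarks (non-produced assets) 167.3, sale of embassy land to a foreign government 82.4; secondary income: contributions paid to international organisations 133.4.)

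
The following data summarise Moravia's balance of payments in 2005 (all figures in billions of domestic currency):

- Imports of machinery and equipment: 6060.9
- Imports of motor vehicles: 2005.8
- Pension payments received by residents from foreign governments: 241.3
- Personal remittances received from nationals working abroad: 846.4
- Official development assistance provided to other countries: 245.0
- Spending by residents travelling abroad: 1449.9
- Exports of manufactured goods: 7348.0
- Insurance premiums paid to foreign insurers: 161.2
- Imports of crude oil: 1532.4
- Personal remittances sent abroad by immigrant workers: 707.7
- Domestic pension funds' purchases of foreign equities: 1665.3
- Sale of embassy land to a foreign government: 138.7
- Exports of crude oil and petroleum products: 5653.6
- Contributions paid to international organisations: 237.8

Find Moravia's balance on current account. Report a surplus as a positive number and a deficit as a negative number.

1688.6

Goods: 7348.0 - 6060.9 - 2005.8 - 1532.4 + 5653.6 = 3402.5
Services: -161.2 - 1449.9 = -1611.1
Secondary income: 846.4 - 237.8 - 245.0 + 241.3 - 707.7 = -102.8
Current account = 3402.5 + (-1611.1) + (-102.8) = 1688.6
(Excluded from the current account — financial account: domestic pension funds' purchases of foreign equities 1665.3; capital account: sale of embassy land to a foreign government 138.7.)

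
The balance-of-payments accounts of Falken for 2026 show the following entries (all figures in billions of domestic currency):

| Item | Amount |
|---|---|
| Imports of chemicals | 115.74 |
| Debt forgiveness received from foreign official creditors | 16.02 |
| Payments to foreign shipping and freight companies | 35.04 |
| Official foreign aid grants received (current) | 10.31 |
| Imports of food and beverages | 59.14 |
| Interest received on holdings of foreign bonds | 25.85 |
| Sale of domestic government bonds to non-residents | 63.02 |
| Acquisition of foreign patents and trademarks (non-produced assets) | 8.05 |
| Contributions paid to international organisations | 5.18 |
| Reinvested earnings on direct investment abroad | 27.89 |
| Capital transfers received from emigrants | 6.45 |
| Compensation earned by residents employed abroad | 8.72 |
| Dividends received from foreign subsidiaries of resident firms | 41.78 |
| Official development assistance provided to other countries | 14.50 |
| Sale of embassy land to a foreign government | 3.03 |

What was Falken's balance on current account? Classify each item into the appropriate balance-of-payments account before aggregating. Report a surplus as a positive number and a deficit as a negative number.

-115.05

Goods: -115.74 - 59.14 = -174.88
Services: -35.04
Primary income: 8.72 + 25.85 + 41.78 + 27.89 = 104.24
Secondary income: 10.31 - 14.50 - 5.18 = -9.37
Current account = (-174.88) + (-35.04) + 104.24 + (-9.37) = -115.05
(Excluded from the current account — capital account: debt forgiveness received from foreign official creditors 16.02, acquisition of foreign patents and trademarks (non-produced assets) 8.05, capital transfers received from emigrants 6.45, sale of embassy land to a foreign government 3.03; financial account: sale of domestic government bonds to non-residents 63.02.)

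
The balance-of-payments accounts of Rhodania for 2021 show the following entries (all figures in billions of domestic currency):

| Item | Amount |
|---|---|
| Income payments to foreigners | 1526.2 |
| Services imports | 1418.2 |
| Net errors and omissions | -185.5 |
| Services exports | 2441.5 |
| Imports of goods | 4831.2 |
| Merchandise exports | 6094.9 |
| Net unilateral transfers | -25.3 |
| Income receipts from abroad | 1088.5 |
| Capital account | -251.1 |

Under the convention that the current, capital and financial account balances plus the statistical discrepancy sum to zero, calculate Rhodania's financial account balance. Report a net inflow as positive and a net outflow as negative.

Goods balance = 6094.9 - 4831.2 = 1263.7
Services balance = 2441.5 - 1418.2 = 1023.3
Trade balance (goods + services) = 1263.7 + 1023.3 = 2287.0
Net primary income = 1088.5 - 1526.2 = -437.7
Net secondary income = -25.3
Current account = 2287.0 + (-437.7) + (-25.3) = 1824.0
Financial account = -(1824.0 + (-251.1) + (-185.5)) = -1387.4

-1387.4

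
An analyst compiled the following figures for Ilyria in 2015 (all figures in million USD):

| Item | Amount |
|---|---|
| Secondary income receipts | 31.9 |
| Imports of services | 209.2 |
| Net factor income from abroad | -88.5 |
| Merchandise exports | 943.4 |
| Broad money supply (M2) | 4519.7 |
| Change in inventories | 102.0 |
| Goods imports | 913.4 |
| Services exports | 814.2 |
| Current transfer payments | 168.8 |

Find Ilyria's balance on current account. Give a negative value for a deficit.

Goods balance = 943.4 - 913.4 = 30.0
Services balance = 814.2 - 209.2 = 605.0
Trade balance (goods + services) = 30.0 + 605.0 = 635.0
Net primary income = -88.5
Net secondary income = 31.9 - 168.8 = -136.9
Current account = 635.0 + (-88.5) + (-136.9) = 409.6

409.6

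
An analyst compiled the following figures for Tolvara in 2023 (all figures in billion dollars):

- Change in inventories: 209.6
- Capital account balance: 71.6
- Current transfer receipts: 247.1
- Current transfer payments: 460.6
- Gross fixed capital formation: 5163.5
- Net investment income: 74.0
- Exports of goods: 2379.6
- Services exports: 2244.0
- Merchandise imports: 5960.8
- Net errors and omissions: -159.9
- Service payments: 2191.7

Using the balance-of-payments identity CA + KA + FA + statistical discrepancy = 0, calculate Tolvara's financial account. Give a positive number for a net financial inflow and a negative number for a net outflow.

Goods balance = 2379.6 - 5960.8 = -3581.2
Services balance = 2244.0 - 2191.7 = 52.3
Trade balance (goods + services) = -3581.2 + 52.3 = -3528.9
Net primary income = 74.0
Net secondary income = 247.1 - 460.6 = -213.5
Current account = -3528.9 + 74.0 + (-213.5) = -3668.4
Financial account = -(-3668.4 + 71.6 + (-159.9)) = 3756.7

3756.7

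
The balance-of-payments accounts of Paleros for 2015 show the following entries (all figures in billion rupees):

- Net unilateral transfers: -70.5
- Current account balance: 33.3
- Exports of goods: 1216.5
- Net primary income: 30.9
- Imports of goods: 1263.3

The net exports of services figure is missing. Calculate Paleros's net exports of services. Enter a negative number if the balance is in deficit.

Current account = goods balance + services balance + net primary income + net secondary income
Sum of the known components = -86.4
Net exports of services = CA - (known components) = 33.3 - (-86.4) = 119.7

119.7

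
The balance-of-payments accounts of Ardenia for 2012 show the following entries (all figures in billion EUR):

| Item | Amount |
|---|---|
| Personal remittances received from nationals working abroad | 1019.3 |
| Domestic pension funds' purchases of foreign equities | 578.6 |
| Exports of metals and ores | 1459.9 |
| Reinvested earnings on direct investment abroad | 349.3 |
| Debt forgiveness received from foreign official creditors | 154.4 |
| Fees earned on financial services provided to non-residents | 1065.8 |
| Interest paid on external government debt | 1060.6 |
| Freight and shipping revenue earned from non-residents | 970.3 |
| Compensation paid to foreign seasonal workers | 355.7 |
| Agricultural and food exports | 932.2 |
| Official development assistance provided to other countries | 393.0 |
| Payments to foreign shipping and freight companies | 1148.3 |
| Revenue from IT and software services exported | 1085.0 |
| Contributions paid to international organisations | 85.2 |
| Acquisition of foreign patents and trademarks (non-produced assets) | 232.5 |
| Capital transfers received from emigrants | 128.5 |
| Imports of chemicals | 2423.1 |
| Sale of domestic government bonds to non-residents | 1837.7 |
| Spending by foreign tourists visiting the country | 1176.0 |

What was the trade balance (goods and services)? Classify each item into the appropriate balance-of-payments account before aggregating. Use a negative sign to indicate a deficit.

Goods: 932.2 + 1459.9 - 2423.1 = -31.0
Services: 1085.0 + 1176.0 + 1065.8 + 970.3 - 1148.3 = 3148.8
Trade balance = -31.0 + 3148.8 = 3117.8
(Excluded from the trade balance — secondary income: personal remittances received from nationals working abroad 1019.3, official development assistance provided to other countries 393.0, contributions paid to international organisations 85.2; financial account: domestic pension funds' purchases of foreign equities 578.6, sale of domestic government bonds to non-residents 1837.7; primary income: reinvested earnings on direct investment abroad 349.3, interest paid on external government debt 1060.6, compensation paid to foreign seasonal workers 355.7; capital account: debt forgiveness received from foreign official creditors 154.4, acquisition of foreign patents and trademarks (non-produced assets) 232.5, capital transfers received from emigrants 128.5.)

3117.8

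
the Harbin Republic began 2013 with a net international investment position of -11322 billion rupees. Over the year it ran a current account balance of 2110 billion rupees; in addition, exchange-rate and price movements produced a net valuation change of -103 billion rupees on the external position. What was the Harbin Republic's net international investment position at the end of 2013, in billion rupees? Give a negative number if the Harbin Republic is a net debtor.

Change in NIIP = current account + net valuation change = 2110 + (-103) = 2007
End-of-year NIIP = -11322 + 2007 = -9315

-9315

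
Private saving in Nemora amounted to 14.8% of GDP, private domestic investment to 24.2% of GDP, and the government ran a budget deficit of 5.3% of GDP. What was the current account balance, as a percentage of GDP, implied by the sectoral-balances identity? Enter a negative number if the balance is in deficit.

By the sectoral-balances identity, CA = (S_private - I) + (T - G).
Private balance = 14.8 - 24.2 = -9.4
Government balance (T - G) = -5.3
CA = -9.4 + (-5.3) = -14.7

-14.7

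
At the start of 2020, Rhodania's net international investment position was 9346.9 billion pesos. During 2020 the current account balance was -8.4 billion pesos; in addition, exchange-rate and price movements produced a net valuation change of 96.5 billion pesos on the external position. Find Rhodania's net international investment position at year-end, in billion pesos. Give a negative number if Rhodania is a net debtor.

9435.0

Change in NIIP = current account + net valuation change = -8.4 + 96.5 = 88.1
End-of-year NIIP = 9346.9 + 88.1 = 9435.0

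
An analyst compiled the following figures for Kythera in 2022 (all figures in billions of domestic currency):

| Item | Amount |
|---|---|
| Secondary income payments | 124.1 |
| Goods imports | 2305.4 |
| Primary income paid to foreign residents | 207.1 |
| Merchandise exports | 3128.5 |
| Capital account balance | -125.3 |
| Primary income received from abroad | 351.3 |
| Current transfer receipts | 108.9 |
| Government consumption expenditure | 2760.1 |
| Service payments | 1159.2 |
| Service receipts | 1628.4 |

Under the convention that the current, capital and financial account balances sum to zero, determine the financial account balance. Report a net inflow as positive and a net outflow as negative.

Goods balance = 3128.5 - 2305.4 = 823.1
Services balance = 1628.4 - 1159.2 = 469.2
Trade balance (goods + services) = 823.1 + 469.2 = 1292.3
Net primary income = 351.3 - 207.1 = 144.2
Net secondary income = 108.9 - 124.1 = -15.2
Current account = 1292.3 + 144.2 + (-15.2) = 1421.3
Financial account = -(1421.3 + (-125.3)) = -1296.0

-1296.0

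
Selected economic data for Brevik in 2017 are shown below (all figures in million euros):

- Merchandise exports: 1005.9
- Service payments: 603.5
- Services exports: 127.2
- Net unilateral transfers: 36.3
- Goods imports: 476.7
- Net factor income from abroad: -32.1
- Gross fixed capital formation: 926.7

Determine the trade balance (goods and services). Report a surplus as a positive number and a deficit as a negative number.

Goods balance = 1005.9 - 476.7 = 529.2
Services balance = 127.2 - 603.5 = -476.3
Trade balance (goods + services) = 529.2 + (-476.3) = 52.9

52.9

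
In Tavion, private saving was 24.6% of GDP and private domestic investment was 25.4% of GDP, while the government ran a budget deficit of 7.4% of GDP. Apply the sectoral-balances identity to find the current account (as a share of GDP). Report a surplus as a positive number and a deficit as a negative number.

By the sectoral-balances identity, CA = (S_private - I) + (T - G).
Private balance = 24.6 - 25.4 = -0.8
Government balance (T - G) = -7.4
CA = -0.8 + (-7.4) = -8.2

-8.2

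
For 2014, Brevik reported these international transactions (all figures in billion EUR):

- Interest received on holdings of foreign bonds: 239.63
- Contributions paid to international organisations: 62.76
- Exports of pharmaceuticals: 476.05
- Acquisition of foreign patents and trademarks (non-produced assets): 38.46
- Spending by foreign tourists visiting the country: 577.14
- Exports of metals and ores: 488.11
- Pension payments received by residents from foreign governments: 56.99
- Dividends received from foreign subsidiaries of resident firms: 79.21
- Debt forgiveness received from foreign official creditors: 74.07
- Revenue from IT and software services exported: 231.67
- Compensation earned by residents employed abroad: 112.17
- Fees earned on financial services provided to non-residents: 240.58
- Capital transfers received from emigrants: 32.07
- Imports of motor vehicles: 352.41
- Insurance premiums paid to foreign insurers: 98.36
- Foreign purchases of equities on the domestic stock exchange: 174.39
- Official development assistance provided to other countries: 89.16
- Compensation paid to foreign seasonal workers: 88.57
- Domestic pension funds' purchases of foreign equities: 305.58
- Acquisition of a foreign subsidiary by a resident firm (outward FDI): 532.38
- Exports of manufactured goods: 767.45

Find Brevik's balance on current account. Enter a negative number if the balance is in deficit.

Goods: 476.05 - 352.41 + 767.45 + 488.11 = 1379.20
Services: 231.67 + 577.14 - 98.36 + 240.58 = 951.03
Primary income: -88.57 + 79.21 + 112.17 + 239.63 = 342.44
Secondary income: 56.99 - 62.76 - 89.16 = -94.93
Current account = 1379.20 + 951.03 + 342.44 + (-94.93) = 2577.74
(Excluded from the current account — capital account: acquisition of foreign patents and trademarks (non-produced assets) 38.46, debt forgiveness received from foreign official creditors 74.07, capital transfers received from emigrants 32.07; financial account: foreign purchases of equities on the domestic stock exchange 174.39, domestic pension funds' purchases of foreign equities 305.58, acquisition of a foreign subsidiary by a resident firm (outward FDI) 532.38.)

2577.74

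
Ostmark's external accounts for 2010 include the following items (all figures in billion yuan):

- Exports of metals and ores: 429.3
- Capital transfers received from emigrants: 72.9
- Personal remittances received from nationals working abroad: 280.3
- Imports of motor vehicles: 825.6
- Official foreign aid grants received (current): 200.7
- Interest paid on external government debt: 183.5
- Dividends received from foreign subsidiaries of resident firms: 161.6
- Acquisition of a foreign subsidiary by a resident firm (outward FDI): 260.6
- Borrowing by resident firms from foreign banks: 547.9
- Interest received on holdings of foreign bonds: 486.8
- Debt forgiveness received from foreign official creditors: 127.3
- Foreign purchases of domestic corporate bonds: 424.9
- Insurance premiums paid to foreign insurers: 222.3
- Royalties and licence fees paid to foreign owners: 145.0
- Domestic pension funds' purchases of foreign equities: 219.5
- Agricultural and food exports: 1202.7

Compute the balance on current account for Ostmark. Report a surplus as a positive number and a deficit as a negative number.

Goods: 1202.7 + 429.3 - 825.6 = 806.4
Services: -222.3 - 145.0 = -367.3
Primary income: -183.5 + 161.6 + 486.8 = 464.9
Secondary income: 280.3 + 200.7 = 481.0
Current account = 806.4 + (-367.3) + 464.9 + 481.0 = 1385.0
(Excluded from the current account — capital account: capital transfers received from emigrants 72.9, debt forgiveness received from foreign official creditors 127.3; financial account: acquisition of a foreign subsidiary by a resident firm (outward FDI) 260.6, borrowing by resident firms from foreign banks 547.9, foreign purchases of domestic corporate bonds 424.9, domestic pension funds' purchases of foreign equities 219.5.)

1385.0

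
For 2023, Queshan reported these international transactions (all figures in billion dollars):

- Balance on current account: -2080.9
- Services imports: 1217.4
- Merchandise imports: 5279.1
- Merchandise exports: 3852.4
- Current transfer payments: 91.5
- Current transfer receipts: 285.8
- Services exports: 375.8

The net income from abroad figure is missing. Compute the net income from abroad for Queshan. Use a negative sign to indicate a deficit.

-6.9

Current account = goods balance + services balance + net primary income + net secondary income
Sum of the known components = -2074.0
Net income from abroad = CA - (known components) = -2080.9 - (-2074.0) = -6.9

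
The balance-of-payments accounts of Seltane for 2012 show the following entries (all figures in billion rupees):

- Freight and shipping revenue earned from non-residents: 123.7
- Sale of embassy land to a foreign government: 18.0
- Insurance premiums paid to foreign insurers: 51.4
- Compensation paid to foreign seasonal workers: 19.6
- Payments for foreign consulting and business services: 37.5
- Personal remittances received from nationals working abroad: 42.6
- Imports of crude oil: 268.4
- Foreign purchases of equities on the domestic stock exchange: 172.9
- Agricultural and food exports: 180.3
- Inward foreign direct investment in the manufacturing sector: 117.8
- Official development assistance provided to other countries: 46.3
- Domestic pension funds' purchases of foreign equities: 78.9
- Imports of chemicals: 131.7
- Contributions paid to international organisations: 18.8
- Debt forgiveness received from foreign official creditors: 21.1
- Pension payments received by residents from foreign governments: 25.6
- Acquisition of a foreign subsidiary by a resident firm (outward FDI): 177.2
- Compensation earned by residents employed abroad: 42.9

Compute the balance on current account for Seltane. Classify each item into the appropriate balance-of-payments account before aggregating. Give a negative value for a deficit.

-158.6

Goods: -131.7 + 180.3 - 268.4 = -219.8
Services: -51.4 - 37.5 + 123.7 = 34.8
Primary income: -19.6 + 42.9 = 23.3
Secondary income: -46.3 + 25.6 + 42.6 - 18.8 = 3.1
Current account = (-219.8) + 34.8 + 23.3 + 3.1 = -158.6
(Excluded from the current account — capital account: sale of embassy land to a foreign government 18.0, debt forgiveness received from foreign official creditors 21.1; financial account: foreign purchases of equities on the domestic stock exchange 172.9, inward foreign direct investment in the manufacturing sector 117.8, domestic pension funds' purchases of foreign equities 78.9, acquisition of a foreign subsidiary by a resident firm (outward FDI) 177.2.)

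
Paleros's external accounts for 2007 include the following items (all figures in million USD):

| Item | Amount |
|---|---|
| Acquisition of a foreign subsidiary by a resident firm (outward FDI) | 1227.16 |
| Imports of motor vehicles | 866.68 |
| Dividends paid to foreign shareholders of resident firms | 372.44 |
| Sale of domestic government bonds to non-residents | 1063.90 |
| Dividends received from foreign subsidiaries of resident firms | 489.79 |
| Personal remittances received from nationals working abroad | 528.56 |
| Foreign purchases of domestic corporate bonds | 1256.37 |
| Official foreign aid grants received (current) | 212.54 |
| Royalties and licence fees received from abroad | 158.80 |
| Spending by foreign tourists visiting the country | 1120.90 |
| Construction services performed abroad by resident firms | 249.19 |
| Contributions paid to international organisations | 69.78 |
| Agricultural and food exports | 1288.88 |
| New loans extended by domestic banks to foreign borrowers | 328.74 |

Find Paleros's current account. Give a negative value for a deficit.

Goods: -866.68 + 1288.88 = 422.20
Services: 158.80 + 249.19 + 1120.90 = 1528.89
Primary income: -372.44 + 489.79 = 117.35
Secondary income: 528.56 - 69.78 + 212.54 = 671.32
Current account = 422.20 + 1528.89 + 117.35 + 671.32 = 2739.76
(Excluded from the current account — financial account: acquisition of a foreign subsidiary by a resident firm (outward FDI) 1227.16, sale of domestic government bonds to non-residents 1063.90, foreign purchases of domestic corporate bonds 1256.37, new loans extended by domestic banks to foreign borrowers 328.74.)

2739.76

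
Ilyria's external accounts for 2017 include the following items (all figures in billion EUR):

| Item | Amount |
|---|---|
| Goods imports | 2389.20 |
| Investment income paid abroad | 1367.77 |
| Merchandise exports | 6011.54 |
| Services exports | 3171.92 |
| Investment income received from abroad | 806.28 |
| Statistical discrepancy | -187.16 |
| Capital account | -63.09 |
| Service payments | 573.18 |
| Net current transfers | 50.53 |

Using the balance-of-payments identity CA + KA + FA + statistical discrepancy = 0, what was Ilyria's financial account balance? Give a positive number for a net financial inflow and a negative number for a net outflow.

Goods balance = 6011.54 - 2389.20 = 3622.34
Services balance = 3171.92 - 573.18 = 2598.74
Trade balance (goods + services) = 3622.34 + 2598.74 = 6221.08
Net primary income = 806.28 - 1367.77 = -561.49
Net secondary income = 50.53
Current account = 6221.08 + (-561.49) + 50.53 = 5710.12
Financial account = -(5710.12 + (-63.09) + (-187.16)) = -5459.87

-5459.87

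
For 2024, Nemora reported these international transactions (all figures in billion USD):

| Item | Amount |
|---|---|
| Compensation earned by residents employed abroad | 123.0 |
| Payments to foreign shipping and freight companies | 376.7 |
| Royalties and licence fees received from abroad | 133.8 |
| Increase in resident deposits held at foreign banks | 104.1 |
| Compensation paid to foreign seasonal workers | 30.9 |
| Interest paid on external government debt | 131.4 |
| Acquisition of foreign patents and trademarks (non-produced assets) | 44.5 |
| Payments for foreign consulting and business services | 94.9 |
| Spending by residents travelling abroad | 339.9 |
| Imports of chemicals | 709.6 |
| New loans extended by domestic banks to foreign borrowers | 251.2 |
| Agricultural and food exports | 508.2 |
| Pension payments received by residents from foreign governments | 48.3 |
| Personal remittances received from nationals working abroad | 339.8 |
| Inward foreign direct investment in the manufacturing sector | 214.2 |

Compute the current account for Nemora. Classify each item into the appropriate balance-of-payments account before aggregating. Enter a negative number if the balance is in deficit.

Goods: 508.2 - 709.6 = -201.4
Services: -376.7 - 339.9 + 133.8 - 94.9 = -677.7
Primary income: -131.4 - 30.9 + 123.0 = -39.3
Secondary income: 48.3 + 339.8 = 388.1
Current account = (-201.4) + (-677.7) + (-39.3) + 388.1 = -530.3
(Excluded from the current account — financial account: increase in resident deposits held at foreign banks 104.1, new loans extended by domestic banks to foreign borrowers 251.2, inward foreign direct investment in the manufacturing sector 214.2; capital account: acquisition of foreign patents and trademarks (non-produced assets) 44.5.)

-530.3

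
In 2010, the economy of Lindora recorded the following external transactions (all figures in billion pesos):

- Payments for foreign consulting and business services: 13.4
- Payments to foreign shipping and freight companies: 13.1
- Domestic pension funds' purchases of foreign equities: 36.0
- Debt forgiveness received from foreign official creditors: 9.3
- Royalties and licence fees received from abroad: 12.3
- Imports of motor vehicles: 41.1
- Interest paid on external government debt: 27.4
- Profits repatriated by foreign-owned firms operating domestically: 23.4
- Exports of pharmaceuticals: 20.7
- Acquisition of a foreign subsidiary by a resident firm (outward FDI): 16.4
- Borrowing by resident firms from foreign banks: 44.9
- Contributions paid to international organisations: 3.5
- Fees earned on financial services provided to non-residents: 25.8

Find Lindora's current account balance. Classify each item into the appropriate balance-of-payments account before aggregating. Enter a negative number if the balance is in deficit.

-63.1

Goods: 20.7 - 41.1 = -20.4
Services: -13.1 - 13.4 + 12.3 + 25.8 = 11.6
Primary income: -27.4 - 23.4 = -50.8
Secondary income: -3.5
Current account = (-20.4) + 11.6 + (-50.8) + (-3.5) = -63.1
(Excluded from the current account — financial account: domestic pension funds' purchases of foreign equities 36.0, acquisition of a foreign subsidiary by a resident firm (outward FDI) 16.4, borrowing by resident firms from foreign banks 44.9; capital account: debt forgiveness received from foreign official creditors 9.3.)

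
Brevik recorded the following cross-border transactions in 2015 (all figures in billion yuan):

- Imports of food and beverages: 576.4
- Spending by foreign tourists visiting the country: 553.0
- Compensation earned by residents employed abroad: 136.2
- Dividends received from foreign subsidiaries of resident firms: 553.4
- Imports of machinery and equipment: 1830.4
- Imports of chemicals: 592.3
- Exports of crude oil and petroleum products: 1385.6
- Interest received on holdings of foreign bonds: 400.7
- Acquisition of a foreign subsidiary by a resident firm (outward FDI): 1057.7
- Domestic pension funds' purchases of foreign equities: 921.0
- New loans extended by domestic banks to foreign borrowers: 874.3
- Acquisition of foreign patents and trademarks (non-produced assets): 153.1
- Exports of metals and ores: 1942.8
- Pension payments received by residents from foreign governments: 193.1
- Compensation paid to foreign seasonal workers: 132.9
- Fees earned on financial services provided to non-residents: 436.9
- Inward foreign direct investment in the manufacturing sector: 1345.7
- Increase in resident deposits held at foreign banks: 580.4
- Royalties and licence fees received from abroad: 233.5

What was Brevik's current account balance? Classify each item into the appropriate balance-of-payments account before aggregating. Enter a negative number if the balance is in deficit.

2703.2

Goods: -576.4 + 1942.8 - 592.3 + 1385.6 - 1830.4 = 329.3
Services: 553.0 + 233.5 + 436.9 = 1223.4
Primary income: 136.2 + 553.4 - 132.9 + 400.7 = 957.4
Secondary income: 193.1
Current account = 329.3 + 1223.4 + 957.4 + 193.1 = 2703.2
(Excluded from the current account — financial account: acquisition of a foreign subsidiary by a resident firm (outward FDI) 1057.7, domestic pension funds' purchases of foreign equities 921.0, new loans extended by domestic banks to foreign borrowers 874.3, inward foreign direct investment in the manufacturing sector 1345.7, increase in resident deposits held at foreign banks 580.4; capital account: acquisition of foreign patents and trademarks (non-produced assets) 153.1.)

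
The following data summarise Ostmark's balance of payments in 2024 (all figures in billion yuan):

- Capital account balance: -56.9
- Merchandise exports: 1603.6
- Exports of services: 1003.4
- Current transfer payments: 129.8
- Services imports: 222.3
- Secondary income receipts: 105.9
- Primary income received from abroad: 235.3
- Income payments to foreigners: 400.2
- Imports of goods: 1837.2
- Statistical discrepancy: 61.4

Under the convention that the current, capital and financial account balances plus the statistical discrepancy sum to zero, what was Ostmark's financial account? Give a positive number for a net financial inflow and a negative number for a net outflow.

Goods balance = 1603.6 - 1837.2 = -233.6
Services balance = 1003.4 - 222.3 = 781.1
Trade balance (goods + services) = -233.6 + 781.1 = 547.5
Net primary income = 235.3 - 400.2 = -164.9
Net secondary income = 105.9 - 129.8 = -23.9
Current account = 547.5 + (-164.9) + (-23.9) = 358.7
Financial account = -(358.7 + (-56.9) + 61.4) = -363.2

-363.2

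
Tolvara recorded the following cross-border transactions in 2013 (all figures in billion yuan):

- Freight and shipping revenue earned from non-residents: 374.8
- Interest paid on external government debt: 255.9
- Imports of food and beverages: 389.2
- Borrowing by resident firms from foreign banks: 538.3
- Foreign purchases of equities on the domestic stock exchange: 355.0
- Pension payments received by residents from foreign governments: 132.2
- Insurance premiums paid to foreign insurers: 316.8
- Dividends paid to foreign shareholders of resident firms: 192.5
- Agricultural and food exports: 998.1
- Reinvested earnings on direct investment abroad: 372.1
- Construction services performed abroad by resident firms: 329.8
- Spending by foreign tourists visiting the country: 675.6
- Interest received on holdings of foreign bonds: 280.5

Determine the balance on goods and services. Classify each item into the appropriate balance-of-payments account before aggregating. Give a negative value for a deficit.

Goods: 998.1 - 389.2 = 608.9
Services: 329.8 + 675.6 + 374.8 - 316.8 = 1063.4
Trade balance = 608.9 + 1063.4 = 1672.3
(Excluded from the trade balance — primary income: interest paid on external government debt 255.9, dividends paid to foreign shareholders of resident firms 192.5, reinvested earnings on direct investment abroad 372.1, interest received on holdings of foreign bonds 280.5; financial account: borrowing by resident firms from foreign banks 538.3, foreign purchases of equities on the domestic stock exchange 355.0; secondary income: pension payments received by residents from foreign governments 132.2.)

1672.3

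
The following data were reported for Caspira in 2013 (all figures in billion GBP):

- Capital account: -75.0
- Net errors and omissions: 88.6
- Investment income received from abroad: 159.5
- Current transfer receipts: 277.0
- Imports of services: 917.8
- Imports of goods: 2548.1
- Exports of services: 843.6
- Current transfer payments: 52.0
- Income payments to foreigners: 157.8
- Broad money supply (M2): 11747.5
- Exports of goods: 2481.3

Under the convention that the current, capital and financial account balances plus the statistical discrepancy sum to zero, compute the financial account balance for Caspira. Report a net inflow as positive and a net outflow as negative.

-99.3

Goods balance = 2481.3 - 2548.1 = -66.8
Services balance = 843.6 - 917.8 = -74.2
Trade balance (goods + services) = -66.8 + (-74.2) = -141.0
Net primary income = 159.5 - 157.8 = 1.7
Net secondary income = 277.0 - 52.0 = 225.0
Current account = -141.0 + 1.7 + 225.0 = 85.7
Financial account = -(85.7 + (-75.0) + 88.6) = -99.3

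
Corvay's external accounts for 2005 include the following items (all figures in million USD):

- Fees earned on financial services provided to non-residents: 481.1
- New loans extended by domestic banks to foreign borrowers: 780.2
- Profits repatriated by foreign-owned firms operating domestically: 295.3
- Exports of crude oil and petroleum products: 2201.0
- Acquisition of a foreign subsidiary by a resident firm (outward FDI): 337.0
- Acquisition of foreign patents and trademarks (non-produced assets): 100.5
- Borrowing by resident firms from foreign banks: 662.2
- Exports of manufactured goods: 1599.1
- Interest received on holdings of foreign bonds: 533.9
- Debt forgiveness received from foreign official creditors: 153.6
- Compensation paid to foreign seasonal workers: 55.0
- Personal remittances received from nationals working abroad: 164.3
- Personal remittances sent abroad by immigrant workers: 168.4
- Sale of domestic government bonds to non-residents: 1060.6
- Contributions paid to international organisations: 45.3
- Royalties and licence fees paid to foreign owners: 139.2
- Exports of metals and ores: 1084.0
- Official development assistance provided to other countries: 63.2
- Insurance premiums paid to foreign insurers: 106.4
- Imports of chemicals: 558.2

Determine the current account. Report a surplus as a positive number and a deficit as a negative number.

Goods: 1599.1 + 1084.0 + 2201.0 - 558.2 = 4325.9
Services: 481.1 - 106.4 - 139.2 = 235.5
Primary income: -55.0 + 533.9 - 295.3 = 183.6
Secondary income: -168.4 - 45.3 + 164.3 - 63.2 = -112.6
Current account = 4325.9 + 235.5 + 183.6 + (-112.6) = 4632.4
(Excluded from the current account — financial account: new loans extended by domestic banks to foreign borrowers 780.2, acquisition of a foreign subsidiary by a resident firm (outward FDI) 337.0, borrowing by resident firms from foreign banks 662.2, sale of domestic government bonds to non-residents 1060.6; capital account: acquisition of foreign patents and trademarks (non-produced assets) 100.5, debt forgiveness received from foreign official creditors 153.6.)

4632.4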